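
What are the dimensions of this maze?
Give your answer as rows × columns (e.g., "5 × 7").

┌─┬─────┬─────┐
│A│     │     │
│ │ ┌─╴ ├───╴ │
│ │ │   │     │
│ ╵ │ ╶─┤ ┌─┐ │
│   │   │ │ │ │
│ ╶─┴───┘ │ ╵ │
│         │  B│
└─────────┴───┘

Counting the maze dimensions:
Rows (vertical): 4
Columns (horizontal): 7
Dimensions: 4 × 7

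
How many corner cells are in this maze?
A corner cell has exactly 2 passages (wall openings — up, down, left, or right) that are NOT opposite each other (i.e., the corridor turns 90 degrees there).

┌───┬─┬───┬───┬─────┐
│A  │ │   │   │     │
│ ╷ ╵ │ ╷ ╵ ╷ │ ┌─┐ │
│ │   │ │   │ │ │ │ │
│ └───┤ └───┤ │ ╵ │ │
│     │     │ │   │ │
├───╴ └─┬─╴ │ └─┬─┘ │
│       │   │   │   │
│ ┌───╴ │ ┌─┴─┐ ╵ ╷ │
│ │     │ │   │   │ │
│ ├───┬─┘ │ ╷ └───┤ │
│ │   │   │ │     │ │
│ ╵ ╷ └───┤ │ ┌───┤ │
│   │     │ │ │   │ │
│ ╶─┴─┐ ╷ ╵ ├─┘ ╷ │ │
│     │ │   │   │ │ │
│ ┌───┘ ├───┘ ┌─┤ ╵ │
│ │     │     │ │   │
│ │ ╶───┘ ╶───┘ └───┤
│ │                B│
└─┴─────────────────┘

Counting corner cells (2 non-opposite passages):
Total corners: 49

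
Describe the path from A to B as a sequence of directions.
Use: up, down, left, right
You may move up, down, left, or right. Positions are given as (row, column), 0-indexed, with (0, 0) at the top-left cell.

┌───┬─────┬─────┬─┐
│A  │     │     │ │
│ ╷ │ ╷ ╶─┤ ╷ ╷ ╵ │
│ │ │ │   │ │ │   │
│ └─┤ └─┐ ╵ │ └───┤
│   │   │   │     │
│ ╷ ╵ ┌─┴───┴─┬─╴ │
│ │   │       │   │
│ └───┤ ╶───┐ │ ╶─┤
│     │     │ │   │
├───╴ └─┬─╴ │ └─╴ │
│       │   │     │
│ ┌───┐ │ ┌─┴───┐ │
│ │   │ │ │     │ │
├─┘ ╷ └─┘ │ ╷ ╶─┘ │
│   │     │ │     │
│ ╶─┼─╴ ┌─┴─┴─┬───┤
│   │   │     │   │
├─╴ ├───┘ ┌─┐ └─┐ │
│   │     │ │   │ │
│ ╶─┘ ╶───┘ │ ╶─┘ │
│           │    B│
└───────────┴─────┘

Finding the path and converting it to directions:
Path through cells: (0,0) → (1,0) → (2,0) → (2,1) → (3,1) → (3,2) → (2,2) → (1,2) → (0,2) → (0,3) → (1,3) → (1,4) → (2,4) → (2,5) → (1,5) → (0,5) → (0,6) → (1,6) → (2,6) → (2,7) → (2,8) → (3,8) → (3,7) → (4,7) → (4,8) → (5,8) → (5,7) → (5,6) → (4,6) → (3,6) → (3,5) → (3,4) → (3,3) → (4,3) → (4,4) → (4,5) → (5,5) → (5,4) → (6,4) → (7,4) → (7,3) → (7,2) → (6,2) → (6,1) → (7,1) → (7,0) → (8,0) → (8,1) → (9,1) → (9,0) → (10,0) → (10,1) → (10,2) → (9,2) → (9,3) → (9,4) → (8,4) → (8,5) → (8,6) → (9,6) → (10,6) → (10,7) → (10,8)
Directions: down, down, right, down, right, up, up, up, right, down, right, down, right, up, up, right, down, down, right, right, down, left, down, right, down, left, left, up, up, left, left, left, down, right, right, down, left, down, down, left, left, up, left, down, left, down, right, down, left, down, right, right, up, right, right, up, right, right, down, down, right, right

Solution:

┌───┬─────┬─────┬─┐
│A  │↱ ↓  │↱ ↓  │ │
│ ╷ │ ╷ ╶─┤ ╷ ╷ ╵ │
│↓│ │↑│↳ ↓│↑│↓│   │
│ └─┤ └─┐ ╵ │ └───┤
│↳ ↓│↑  │↳ ↑│↳ → ↓│
│ ╷ ╵ ┌─┴───┴─┬─╴ │
│ │↳ ↑│↓ ← ← ↰│↓ ↲│
│ └───┤ ╶───┐ │ ╶─┤
│     │↳ → ↓│↑│↳ ↓│
├───╴ └─┬─╴ │ └─╴ │
│       │↓ ↲│↑ ← ↲│
│ ┌───┐ │ ┌─┴───┐ │
│ │↓ ↰│ │↓│     │ │
├─┘ ╷ └─┘ │ ╷ ╶─┘ │
│↓ ↲│↑ ← ↲│ │     │
│ ╶─┼─╴ ┌─┴─┴─┬───┤
│↳ ↓│   │↱ → ↓│   │
├─╴ ├───┘ ┌─┐ └─┐ │
│↓ ↲│↱ → ↑│ │↓  │ │
│ ╶─┘ ╶───┘ │ ╶─┘ │
│↳ → ↑      │↳ → B│
└───────────┴─────┘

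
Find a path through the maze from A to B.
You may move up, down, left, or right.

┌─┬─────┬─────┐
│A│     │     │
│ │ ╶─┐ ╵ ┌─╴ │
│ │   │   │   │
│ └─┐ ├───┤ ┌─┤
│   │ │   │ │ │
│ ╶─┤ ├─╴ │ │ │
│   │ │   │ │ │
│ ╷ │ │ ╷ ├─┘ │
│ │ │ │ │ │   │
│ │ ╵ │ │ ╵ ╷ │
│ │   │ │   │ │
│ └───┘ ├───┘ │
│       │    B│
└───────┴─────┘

Finding the shortest path through the maze:
Path length: 20 steps
Directions: down → down → down → down → down → down → right → right → right → up → up → up → right → down → down → right → up → right → down → down

Solution:

┌─┬─────┬─────┐
│A│     │     │
│ │ ╶─┐ ╵ ┌─╴ │
│↓│   │   │   │
│ └─┐ ├───┤ ┌─┤
│↓  │ │   │ │ │
│ ╶─┤ ├─╴ │ │ │
│↓  │ │↱ ↓│ │ │
│ ╷ │ │ ╷ ├─┘ │
│↓│ │ │↑│↓│↱ ↓│
│ │ ╵ │ │ ╵ ╷ │
│↓│   │↑│↳ ↑│↓│
│ └───┘ ├───┘ │
│↳ → → ↑│    B│
└───────┴─────┘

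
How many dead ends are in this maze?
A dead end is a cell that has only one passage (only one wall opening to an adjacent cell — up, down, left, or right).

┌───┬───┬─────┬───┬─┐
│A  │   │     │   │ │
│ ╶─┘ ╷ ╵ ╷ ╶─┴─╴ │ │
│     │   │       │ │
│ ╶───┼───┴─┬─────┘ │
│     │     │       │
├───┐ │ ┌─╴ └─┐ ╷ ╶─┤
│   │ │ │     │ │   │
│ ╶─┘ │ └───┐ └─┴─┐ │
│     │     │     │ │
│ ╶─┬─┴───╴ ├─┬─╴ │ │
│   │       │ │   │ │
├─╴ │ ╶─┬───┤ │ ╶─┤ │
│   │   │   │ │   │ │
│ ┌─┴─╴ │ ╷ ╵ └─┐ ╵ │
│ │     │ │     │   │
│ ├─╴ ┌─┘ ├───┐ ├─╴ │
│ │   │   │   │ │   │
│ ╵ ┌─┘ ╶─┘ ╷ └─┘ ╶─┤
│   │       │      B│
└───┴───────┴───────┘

Checking each cell for number of passages:

Dead ends found at positions:
  (0, 1)
  (0, 6)
  (0, 7)
  (0, 9)
  (2, 6)
  (3, 1)
  (3, 4)
  (3, 7)
  (5, 6)
  (7, 1)
  (8, 7)
  (9, 2)
  (9, 9)
Total dead ends: 13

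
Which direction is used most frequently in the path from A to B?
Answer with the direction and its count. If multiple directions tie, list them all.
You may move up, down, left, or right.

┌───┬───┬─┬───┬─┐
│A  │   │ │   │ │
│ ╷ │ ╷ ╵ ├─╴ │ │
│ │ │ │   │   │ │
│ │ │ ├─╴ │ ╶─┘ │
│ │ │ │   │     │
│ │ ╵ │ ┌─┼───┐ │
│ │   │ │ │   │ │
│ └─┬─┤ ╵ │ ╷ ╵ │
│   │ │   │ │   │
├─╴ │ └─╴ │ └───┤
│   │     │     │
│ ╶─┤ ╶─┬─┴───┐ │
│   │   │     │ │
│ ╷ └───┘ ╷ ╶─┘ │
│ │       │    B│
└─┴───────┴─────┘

Directions: down, down, down, down, right, down, left, down, right, down, right, right, right, up, right, down, right, right
Counts: {'down': 8, 'right': 8, 'left': 1, 'up': 1}
Most common: down and right (tied at 8 times each)

Solution:

┌───┬───┬─┬───┬─┐
│A  │   │ │   │ │
│ ╷ │ ╷ ╵ ├─╴ │ │
│↓│ │ │   │   │ │
│ │ │ ├─╴ │ ╶─┘ │
│↓│ │ │   │     │
│ │ ╵ │ ┌─┼───┐ │
│↓│   │ │ │   │ │
│ └─┬─┤ ╵ │ ╷ ╵ │
│↳ ↓│ │   │ │   │
├─╴ │ └─╴ │ └───┤
│↓ ↲│     │     │
│ ╶─┤ ╶─┬─┴───┐ │
│↳ ↓│   │↱ ↓  │ │
│ ╷ └───┘ ╷ ╶─┘ │
│ │↳ → → ↑│↳ → B│
└─┴───────┴─────┘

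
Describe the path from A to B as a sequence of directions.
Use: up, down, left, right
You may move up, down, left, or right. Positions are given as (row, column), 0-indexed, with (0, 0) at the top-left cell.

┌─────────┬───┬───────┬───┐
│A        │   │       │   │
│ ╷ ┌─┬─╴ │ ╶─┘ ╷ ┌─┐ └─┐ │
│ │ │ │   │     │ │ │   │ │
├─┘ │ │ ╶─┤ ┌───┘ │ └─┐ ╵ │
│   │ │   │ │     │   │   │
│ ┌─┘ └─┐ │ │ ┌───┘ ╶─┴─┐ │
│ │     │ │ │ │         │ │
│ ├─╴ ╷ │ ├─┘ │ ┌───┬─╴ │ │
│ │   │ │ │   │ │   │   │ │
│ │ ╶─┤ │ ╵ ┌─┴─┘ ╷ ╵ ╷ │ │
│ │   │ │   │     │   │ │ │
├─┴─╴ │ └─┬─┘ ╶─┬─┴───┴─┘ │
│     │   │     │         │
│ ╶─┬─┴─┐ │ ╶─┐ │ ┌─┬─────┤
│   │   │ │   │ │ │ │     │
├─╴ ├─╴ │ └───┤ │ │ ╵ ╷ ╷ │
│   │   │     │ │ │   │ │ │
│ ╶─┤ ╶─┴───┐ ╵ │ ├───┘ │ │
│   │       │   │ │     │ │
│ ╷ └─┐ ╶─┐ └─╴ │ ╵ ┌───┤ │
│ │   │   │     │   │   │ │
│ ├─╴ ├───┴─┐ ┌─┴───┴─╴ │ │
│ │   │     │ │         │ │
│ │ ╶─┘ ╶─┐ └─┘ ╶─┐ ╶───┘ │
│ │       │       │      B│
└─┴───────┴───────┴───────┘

Finding the path and converting it to directions:
Path through cells: (0,0) → (0,1) → (0,2) → (0,3) → (0,4) → (1,4) → (1,3) → (2,3) → (2,4) → (3,4) → (4,4) → (5,4) → (5,5) → (4,5) → (4,6) → (3,6) → (2,6) → (2,7) → (2,8) → (1,8) → (0,8) → (0,9) → (0,10) → (1,10) → (1,11) → (2,11) → (2,12) → (3,12) → (4,12) → (5,12) → (6,12) → (6,11) → (6,10) → (6,9) → (6,8) → (7,8) → (8,8) → (9,8) → (10,8) → (10,9) → (9,9) → (9,10) → (9,11) → (8,11) → (7,11) → (7,12) → (8,12) → (9,12) → (10,12) → (11,12) → (12,12)
Directions: right, right, right, right, down, left, down, right, down, down, down, right, up, right, up, up, right, right, up, up, right, right, down, right, down, right, down, down, down, down, left, left, left, left, down, down, down, down, right, up, right, right, up, up, right, down, down, down, down, down

Solution:

┌─────────┬───┬───────┬───┐
│A → → → ↓│   │  ↱ → ↓│   │
│ ╷ ┌─┬─╴ │ ╶─┘ ╷ ┌─┐ └─┐ │
│ │ │ │↓ ↲│     │↑│ │↳ ↓│ │
├─┘ │ │ ╶─┤ ┌───┘ │ └─┐ ╵ │
│   │ │↳ ↓│ │↱ → ↑│   │↳ ↓│
│ ┌─┘ └─┐ │ │ ┌───┘ ╶─┴─┐ │
│ │     │↓│ │↑│         │↓│
│ ├─╴ ╷ │ ├─┘ │ ┌───┬─╴ │ │
│ │   │ │↓│↱ ↑│ │   │   │↓│
│ │ ╶─┤ │ ╵ ┌─┴─┘ ╷ ╵ ╷ │ │
│ │   │ │↳ ↑│     │   │ │↓│
├─┴─╴ │ └─┬─┘ ╶─┬─┴───┴─┘ │
│     │   │     │↓ ← ← ← ↲│
│ ╶─┬─┴─┐ │ ╶─┐ │ ┌─┬─────┤
│   │   │ │   │ │↓│ │  ↱ ↓│
├─╴ ├─╴ │ └───┤ │ │ ╵ ╷ ╷ │
│   │   │     │ │↓│   │↑│↓│
│ ╶─┤ ╶─┴───┐ ╵ │ ├───┘ │ │
│   │       │   │↓│↱ → ↑│↓│
│ ╷ └─┐ ╶─┐ └─╴ │ ╵ ┌───┤ │
│ │   │   │     │↳ ↑│   │↓│
│ ├─╴ ├───┴─┐ ┌─┴───┴─╴ │ │
│ │   │     │ │         │↓│
│ │ ╶─┘ ╶─┐ └─┘ ╶─┐ ╶───┘ │
│ │       │       │      B│
└─┴───────┴───────┴───────┘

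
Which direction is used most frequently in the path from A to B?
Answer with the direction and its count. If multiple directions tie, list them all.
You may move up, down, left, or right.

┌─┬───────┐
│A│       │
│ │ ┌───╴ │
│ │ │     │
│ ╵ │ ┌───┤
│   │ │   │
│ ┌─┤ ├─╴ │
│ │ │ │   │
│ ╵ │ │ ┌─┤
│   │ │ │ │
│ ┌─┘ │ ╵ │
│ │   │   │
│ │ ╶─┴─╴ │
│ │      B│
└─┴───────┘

Directions: down, down, right, up, up, right, right, right, down, left, left, down, down, down, down, left, down, right, right, right
Counts: {'down': 8, 'right': 7, 'up': 2, 'left': 3}
Most common: down (8 times)

Solution:

┌─┬───────┐
│A│↱ → → ↓│
│ │ ┌───╴ │
│↓│↑│↓ ← ↲│
│ ╵ │ ┌───┤
│↳ ↑│↓│   │
│ ┌─┤ ├─╴ │
│ │ │↓│   │
│ ╵ │ │ ┌─┤
│   │↓│ │ │
│ ┌─┘ │ ╵ │
│ │↓ ↲│   │
│ │ ╶─┴─╴ │
│ │↳ → → B│
└─┴───────┘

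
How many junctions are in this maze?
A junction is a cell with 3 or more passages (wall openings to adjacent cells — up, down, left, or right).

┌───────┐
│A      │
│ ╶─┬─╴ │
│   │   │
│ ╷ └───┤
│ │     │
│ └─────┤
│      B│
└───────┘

Checking each cell for number of passages:

Junctions found (3+ passages):
  (1, 0): 3 passages
Total junctions: 1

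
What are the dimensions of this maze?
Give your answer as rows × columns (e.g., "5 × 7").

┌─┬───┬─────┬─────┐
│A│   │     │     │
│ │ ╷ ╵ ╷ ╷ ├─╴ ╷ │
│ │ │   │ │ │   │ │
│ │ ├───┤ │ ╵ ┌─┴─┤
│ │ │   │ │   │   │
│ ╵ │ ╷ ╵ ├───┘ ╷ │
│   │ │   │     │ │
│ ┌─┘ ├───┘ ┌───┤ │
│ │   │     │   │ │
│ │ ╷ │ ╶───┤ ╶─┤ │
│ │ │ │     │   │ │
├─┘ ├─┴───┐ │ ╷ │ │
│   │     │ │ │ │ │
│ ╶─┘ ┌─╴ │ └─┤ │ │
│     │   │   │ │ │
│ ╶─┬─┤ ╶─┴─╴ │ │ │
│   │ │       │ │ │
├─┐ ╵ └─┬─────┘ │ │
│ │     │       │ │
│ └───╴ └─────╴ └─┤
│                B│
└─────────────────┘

Counting the maze dimensions:
Rows (vertical): 11
Columns (horizontal): 9
Dimensions: 11 × 9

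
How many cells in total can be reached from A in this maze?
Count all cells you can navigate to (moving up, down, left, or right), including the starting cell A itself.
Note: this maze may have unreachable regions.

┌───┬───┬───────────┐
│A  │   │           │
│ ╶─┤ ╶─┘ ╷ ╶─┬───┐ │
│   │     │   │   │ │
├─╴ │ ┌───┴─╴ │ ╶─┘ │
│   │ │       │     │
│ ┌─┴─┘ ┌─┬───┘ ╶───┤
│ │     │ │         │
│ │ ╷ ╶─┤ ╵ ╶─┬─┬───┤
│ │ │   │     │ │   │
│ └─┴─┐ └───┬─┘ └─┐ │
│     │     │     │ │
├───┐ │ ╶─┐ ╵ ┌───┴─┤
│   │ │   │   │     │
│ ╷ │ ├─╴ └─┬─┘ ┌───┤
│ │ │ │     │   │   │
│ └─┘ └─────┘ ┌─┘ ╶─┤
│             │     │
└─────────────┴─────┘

Using BFS/flood-fill to find all reachable cells from A:
Maze size: 9 × 10 = 90 total cells
61 cell(s) are walled off and cannot be reached from A.
Reachable cells: 29

Reachable region (· marks reachable cells):

┌───┬───┬───────────┐
│A ·│   │           │
│ ╶─┤ ╶─┘ ╷ ╶─┬───┐ │
│· ·│     │   │   │ │
├─╴ │ ┌───┴─╴ │ ╶─┘ │
│· ·│ │       │     │
│ ┌─┴─┘ ┌─┬───┘ ╶───┤
│·│     │ │         │
│ │ ╷ ╶─┤ ╵ ╶─┬─┬───┤
│·│ │   │     │ │   │
│ └─┴─┐ └───┬─┘ └─┐ │
│· · ·│     │     │ │
├───┐ │ ╶─┐ ╵ ┌───┴─┤
│· ·│·│   │   │· · ·│
│ ╷ │ ├─╴ └─┬─┘ ┌───┤
│·│·│·│     │· ·│   │
│ └─┘ └─────┘ ┌─┘ ╶─┤
│· · · · · · ·│     │
└─────────────┴─────┘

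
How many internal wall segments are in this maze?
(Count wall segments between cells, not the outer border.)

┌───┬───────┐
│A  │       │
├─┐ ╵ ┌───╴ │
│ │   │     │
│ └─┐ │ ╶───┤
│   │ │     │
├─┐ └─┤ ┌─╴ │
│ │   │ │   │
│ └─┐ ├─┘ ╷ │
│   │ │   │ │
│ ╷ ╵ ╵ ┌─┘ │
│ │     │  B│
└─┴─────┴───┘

Counting internal wall segments:
Total internal walls: 25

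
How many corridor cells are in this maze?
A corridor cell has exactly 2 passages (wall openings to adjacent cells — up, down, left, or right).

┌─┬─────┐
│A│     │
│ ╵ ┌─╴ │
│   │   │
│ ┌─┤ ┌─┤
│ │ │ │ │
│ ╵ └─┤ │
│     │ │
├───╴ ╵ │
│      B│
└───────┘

Counting cells with exactly 2 passages:
Total corridor cells: 12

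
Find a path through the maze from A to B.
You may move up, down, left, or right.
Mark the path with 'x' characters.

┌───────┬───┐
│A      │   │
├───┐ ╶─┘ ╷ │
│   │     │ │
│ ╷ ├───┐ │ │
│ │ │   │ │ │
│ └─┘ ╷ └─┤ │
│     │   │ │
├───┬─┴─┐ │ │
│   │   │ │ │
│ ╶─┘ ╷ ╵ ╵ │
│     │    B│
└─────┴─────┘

Finding the shortest path through the maze:
Path length: 12 steps
Directions: right → right → down → right → right → up → right → down → down → down → down → down

Solution:

┌───────┬───┐
│A x x  │x x│
├───┐ ╶─┘ ╷ │
│   │x x x│x│
│ ╷ ├───┐ │ │
│ │ │   │ │x│
│ └─┘ ╷ └─┤ │
│     │   │x│
├───┬─┴─┐ │ │
│   │   │ │x│
│ ╶─┘ ╷ ╵ ╵ │
│     │    B│
└─────┴─────┘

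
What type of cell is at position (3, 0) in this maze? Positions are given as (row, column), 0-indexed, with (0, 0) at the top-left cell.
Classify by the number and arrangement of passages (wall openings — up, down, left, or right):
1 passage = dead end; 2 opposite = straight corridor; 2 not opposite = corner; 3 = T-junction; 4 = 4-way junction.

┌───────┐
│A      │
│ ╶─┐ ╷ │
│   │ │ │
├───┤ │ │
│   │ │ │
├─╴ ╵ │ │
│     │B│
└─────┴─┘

Checking cell at (3, 0):
Number of passages: 1
Cell type: dead end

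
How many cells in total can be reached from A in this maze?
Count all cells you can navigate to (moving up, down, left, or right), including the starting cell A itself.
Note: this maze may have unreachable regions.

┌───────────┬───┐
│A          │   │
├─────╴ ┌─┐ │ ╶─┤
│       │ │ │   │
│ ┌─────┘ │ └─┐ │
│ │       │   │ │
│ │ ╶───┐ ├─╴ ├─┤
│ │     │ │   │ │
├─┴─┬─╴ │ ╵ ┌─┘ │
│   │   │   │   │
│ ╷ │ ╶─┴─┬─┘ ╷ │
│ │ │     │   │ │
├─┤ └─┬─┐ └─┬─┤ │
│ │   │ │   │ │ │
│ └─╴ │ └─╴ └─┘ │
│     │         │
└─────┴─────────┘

Using BFS/flood-fill to find all reachable cells from A:
Maze size: 8 × 8 = 64 total cells
16 cell(s) are walled off and cannot be reached from A.
Reachable cells: 48

Reachable region (· marks reachable cells):

┌───────────┬───┐
│A · · · · ·│   │
├─────╴ ┌─┐ │ ╶─┤
│· · · ·│·│·│   │
│ ┌─────┘ │ └─┐ │
│·│· · · ·│· ·│ │
│ │ ╶───┐ ├─╴ ├─┤
│·│· · ·│·│· ·│·│
├─┴─┬─╴ │ ╵ ┌─┘ │
│   │· ·│· ·│· ·│
│ ╷ │ ╶─┴─┬─┘ ╷ │
│ │ │· · ·│· ·│·│
├─┤ └─┬─┐ └─┬─┤ │
│ │   │·│· ·│ │·│
│ └─╴ │ └─╴ └─┘ │
│     │· · · · ·│
└─────┴─────────┘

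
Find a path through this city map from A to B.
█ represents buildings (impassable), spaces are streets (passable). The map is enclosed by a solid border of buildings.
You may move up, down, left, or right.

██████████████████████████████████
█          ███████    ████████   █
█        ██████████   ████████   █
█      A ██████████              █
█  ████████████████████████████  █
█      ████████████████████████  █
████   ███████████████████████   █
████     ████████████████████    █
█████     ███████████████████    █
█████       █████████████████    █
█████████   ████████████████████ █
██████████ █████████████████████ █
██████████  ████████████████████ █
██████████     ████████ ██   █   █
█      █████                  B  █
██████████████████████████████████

Finding the shortest path from A to B:
Movement: cardinal only
Path length: 44 steps
Directions: left → left → left → left → left → down → down → right → right → down → down → right → down → down → right → right → right → right → down → right → down → down → down → right → right → down → right → right → right → right → right → right → right → right → right → right → right → right → right → right → right → right → right → right

Solution:

██████████████████████████████████
█          ███████    ████████   █
█        ██████████   ████████   █
█ ↓←←←←A ██████████              █
█ ↓████████████████████████████  █
█ ↳→↓  ████████████████████████  █
████↓  ███████████████████████   █
████↳↓   ████████████████████    █
█████↓    ███████████████████    █
█████↳→→→↓  █████████████████    █
█████████↳↓ ████████████████████ █
██████████↓█████████████████████ █
██████████↓ ████████████████████ █
██████████↳→↓  ████████ ██   █   █
█      █████↳→→→→→→→→→→→→→→→→→B  █
██████████████████████████████████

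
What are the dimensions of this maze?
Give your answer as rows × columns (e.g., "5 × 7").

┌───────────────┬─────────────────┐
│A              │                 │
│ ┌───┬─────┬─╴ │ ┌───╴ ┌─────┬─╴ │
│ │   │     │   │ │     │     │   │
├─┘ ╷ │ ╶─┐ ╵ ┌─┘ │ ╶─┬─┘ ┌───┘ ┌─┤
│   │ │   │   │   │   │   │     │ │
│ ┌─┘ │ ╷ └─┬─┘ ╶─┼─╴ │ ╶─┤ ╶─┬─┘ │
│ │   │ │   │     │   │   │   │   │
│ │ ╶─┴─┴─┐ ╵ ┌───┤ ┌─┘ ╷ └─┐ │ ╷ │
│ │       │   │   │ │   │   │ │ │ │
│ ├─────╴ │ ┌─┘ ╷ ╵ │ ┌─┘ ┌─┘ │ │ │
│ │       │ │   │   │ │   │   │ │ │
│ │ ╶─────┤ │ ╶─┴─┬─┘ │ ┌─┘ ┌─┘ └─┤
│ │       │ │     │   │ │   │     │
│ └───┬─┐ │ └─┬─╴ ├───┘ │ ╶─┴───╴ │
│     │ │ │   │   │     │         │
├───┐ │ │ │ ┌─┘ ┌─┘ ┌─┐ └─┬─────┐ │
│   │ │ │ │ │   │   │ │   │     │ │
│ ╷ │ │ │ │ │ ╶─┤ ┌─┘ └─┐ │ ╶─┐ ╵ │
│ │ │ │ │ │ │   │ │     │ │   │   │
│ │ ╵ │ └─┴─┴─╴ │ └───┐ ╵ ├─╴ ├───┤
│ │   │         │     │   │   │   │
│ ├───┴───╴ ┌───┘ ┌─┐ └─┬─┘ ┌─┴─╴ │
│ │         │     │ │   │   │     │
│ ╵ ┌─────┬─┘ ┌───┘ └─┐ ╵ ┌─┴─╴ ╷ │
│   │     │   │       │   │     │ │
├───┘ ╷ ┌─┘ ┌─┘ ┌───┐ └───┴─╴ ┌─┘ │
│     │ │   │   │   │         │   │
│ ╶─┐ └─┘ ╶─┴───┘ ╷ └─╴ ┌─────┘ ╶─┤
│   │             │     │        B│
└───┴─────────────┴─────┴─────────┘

Counting the maze dimensions:
Rows (vertical): 15
Columns (horizontal): 17
Dimensions: 15 × 17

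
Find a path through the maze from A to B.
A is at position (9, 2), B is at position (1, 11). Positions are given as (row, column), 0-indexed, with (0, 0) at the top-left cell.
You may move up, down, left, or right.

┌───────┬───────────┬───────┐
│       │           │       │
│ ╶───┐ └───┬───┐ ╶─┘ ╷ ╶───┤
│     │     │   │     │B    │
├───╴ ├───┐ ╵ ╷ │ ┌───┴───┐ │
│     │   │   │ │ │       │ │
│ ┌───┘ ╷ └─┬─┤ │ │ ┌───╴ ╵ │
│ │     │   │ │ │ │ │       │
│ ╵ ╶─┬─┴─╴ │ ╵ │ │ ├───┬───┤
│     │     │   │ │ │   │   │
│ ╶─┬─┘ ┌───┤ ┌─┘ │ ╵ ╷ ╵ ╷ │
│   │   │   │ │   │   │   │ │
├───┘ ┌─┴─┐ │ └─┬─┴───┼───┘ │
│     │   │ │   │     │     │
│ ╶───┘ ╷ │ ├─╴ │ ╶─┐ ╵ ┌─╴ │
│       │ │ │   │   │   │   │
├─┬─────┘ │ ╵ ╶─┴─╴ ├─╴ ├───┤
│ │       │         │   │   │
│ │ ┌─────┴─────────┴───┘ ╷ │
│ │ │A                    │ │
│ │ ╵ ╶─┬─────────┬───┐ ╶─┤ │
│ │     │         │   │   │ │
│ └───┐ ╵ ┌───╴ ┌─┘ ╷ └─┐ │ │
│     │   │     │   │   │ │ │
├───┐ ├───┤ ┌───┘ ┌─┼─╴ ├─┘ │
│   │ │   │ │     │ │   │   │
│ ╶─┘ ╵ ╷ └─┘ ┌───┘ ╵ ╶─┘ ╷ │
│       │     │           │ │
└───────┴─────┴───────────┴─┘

Finding the shortest path from (9, 2) to (1, 11):
Path length: 93 steps
Directions: down → left → up → up → right → right → right → up → up → left → down → left → left → left → up → right → right → up → right → up → right → right → up → left → up → left → down → left → left → down → left → up → up → right → right → up → left → left → up → right → right → right → down → right → right → down → right → up → right → down → down → down → left → down → down → right → down → left → down → right → right → right → up → left → up → right → right → down → right → up → right → right → up → up → left → down → left → up → left → down → left → up → up → up → right → right → right → down → right → up → up → left → left

Solution:

┌───────┬───────────┬───────┐
│↱ → → ↓│           │       │
│ ╶───┐ └───┬───┐ ╶─┘ ╷ ╶───┤
│↑ ← ↰│↳ → ↓│↱ ↓│     │B ← ↰│
├───╴ ├───┐ ╵ ╷ │ ┌───┴───┐ │
│↱ → ↑│↓ ↰│↳ ↑│↓│ │↱ → → ↓│↑│
│ ┌───┘ ╷ └─┬─┤ │ │ ┌───╴ ╵ │
│↑│↓ ← ↲│↑ ↰│ │↓│ │↑│    ↳ ↑│
│ ╵ ╶─┬─┴─╴ │ ╵ │ │ ├───┬───┤
│↑ ↲  │↱ → ↑│↓ ↲│ │↑│↓ ↰│↓ ↰│
│ ╶─┬─┘ ┌───┤ ┌─┘ │ ╵ ╷ ╵ ╷ │
│   │↱ ↑│   │↓│   │↑ ↲│↑ ↲│↑│
├───┘ ┌─┴─┐ │ └─┬─┴───┼───┘ │
│↱ → ↑│↓ ↰│ │↳ ↓│↱ → ↓│↱ → ↑│
│ ╶───┘ ╷ │ ├─╴ │ ╶─┐ ╵ ┌─╴ │
│↑ ← ← ↲│↑│ │↓ ↲│↑ ↰│↳ ↑│   │
├─┬─────┘ │ ╵ ╶─┴─╴ ├─╴ ├───┤
│ │↱ → → ↑│  ↳ → → ↑│   │   │
│ │ ┌─────┴─────────┴───┘ ╷ │
│ │↑│A                    │ │
│ │ ╵ ╶─┬─────────┬───┐ ╶─┤ │
│ │↑ ↲  │         │   │   │ │
│ └───┐ ╵ ┌───╴ ┌─┘ ╷ └─┐ │ │
│     │   │     │   │   │ │ │
├───┐ ├───┤ ┌───┘ ┌─┼─╴ ├─┘ │
│   │ │   │ │     │ │   │   │
│ ╶─┘ ╵ ╷ └─┘ ┌───┘ ╵ ╶─┘ ╷ │
│       │     │           │ │
└───────┴─────┴───────────┴─┘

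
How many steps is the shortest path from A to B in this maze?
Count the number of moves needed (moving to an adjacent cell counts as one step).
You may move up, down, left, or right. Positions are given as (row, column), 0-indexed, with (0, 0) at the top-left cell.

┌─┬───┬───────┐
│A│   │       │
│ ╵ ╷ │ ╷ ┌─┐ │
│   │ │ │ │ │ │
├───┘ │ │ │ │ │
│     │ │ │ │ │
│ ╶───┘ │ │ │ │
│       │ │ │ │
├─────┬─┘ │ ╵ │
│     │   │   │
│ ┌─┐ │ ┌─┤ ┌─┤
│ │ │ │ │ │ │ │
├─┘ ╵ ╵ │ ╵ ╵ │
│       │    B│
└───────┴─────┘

Using BFS to find shortest path:
Start: (0, 0), End: (6, 6)
Path found:
(0,0) → (1,0) → (1,1) → (0,1) → (0,2) → (1,2) → (2,2) → (2,1) → (2,0) → (3,0) → (3,1) → (3,2) → (3,3) → (2,3) → (1,3) → (0,3) → (0,4) → (0,5) → (0,6) → (1,6) → (2,6) → (3,6) → (4,6) → (4,5) → (5,5) → (6,5) → (6,6)
Number of steps: 26

Solution:

┌─┬───┬───────┐
│A│↱ ↓│↱ → → ↓│
│ ╵ ╷ │ ╷ ┌─┐ │
│↳ ↑│↓│↑│ │ │↓│
├───┘ │ │ │ │ │
│↓ ← ↲│↑│ │ │↓│
│ ╶───┘ │ │ │ │
│↳ → → ↑│ │ │↓│
├─────┬─┘ │ ╵ │
│     │   │↓ ↲│
│ ┌─┐ │ ┌─┤ ┌─┤
│ │ │ │ │ │↓│ │
├─┘ ╵ ╵ │ ╵ ╵ │
│       │  ↳ B│
└───────┴─────┘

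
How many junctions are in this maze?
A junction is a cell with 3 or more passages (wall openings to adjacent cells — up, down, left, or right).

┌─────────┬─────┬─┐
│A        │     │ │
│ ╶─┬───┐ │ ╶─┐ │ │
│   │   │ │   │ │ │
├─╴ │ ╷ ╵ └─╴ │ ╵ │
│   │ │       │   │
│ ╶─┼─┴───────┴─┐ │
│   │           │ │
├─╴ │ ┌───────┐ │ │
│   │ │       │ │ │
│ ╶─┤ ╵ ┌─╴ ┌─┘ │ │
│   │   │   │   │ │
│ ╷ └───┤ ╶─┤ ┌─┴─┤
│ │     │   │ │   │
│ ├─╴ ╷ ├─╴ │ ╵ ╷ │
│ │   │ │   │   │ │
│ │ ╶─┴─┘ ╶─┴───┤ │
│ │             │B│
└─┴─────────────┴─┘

Checking each cell for number of passages:

Junctions found (3+ passages):
  (2, 4): 3 passages
  (2, 8): 3 passages
  (4, 5): 3 passages
  (5, 0): 3 passages
  (6, 2): 3 passages
  (8, 4): 3 passages
Total junctions: 6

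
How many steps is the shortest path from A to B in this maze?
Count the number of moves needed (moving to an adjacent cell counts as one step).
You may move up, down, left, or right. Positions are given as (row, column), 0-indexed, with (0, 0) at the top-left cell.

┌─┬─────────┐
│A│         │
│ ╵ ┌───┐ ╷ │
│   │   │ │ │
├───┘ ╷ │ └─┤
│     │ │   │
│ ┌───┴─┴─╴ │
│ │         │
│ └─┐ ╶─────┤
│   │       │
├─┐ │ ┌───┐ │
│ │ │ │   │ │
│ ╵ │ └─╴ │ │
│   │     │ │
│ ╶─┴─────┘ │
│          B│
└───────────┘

Using BFS to find shortest path:
Start: (0, 0), End: (7, 5)
Path found:
(0,0) → (1,0) → (1,1) → (0,1) → (0,2) → (0,3) → (0,4) → (1,4) → (2,4) → (2,5) → (3,5) → (3,4) → (3,3) → (3,2) → (4,2) → (4,3) → (4,4) → (4,5) → (5,5) → (6,5) → (7,5)
Number of steps: 20

Solution:

┌─┬─────────┐
│A│↱ → → ↓  │
│ ╵ ┌───┐ ╷ │
│↳ ↑│   │↓│ │
├───┘ ╷ │ └─┤
│     │ │↳ ↓│
│ ┌───┴─┴─╴ │
│ │  ↓ ← ← ↲│
│ └─┐ ╶─────┤
│   │↳ → → ↓│
├─┐ │ ┌───┐ │
│ │ │ │   │↓│
│ ╵ │ └─╴ │ │
│   │     │↓│
│ ╶─┴─────┘ │
│          B│
└───────────┘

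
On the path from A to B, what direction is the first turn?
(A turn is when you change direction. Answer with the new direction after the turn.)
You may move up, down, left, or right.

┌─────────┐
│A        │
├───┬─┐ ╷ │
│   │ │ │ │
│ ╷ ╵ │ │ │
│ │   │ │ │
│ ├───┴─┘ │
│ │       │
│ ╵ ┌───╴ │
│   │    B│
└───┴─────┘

Directions: right, right, right, right, down, down, down, down
First turn direction: down

Solution:

┌─────────┐
│A → → → ↓│
├───┬─┐ ╷ │
│   │ │ │↓│
│ ╷ ╵ │ │ │
│ │   │ │↓│
│ ├───┴─┘ │
│ │      ↓│
│ ╵ ┌───╴ │
│   │    B│
└───┴─────┘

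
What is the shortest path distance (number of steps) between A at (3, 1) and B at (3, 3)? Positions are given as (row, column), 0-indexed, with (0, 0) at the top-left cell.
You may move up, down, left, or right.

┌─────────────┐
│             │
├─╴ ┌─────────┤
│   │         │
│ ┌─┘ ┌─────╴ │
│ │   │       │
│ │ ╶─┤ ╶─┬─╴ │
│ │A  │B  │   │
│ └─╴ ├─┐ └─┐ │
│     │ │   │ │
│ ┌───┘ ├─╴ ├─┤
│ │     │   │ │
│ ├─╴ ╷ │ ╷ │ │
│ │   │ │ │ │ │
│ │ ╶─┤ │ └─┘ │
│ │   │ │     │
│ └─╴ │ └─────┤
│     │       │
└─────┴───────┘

Finding path from (3, 1) to (3, 3):
Path: (3,1) → (2,1) → (2,2) → (1,2) → (1,3) → (1,4) → (1,5) → (1,6) → (2,6) → (2,5) → (2,4) → (2,3) → (3,3)
Distance: 12 steps

Solution:

┌─────────────┐
│             │
├─╴ ┌─────────┤
│   │↱ → → → ↓│
│ ┌─┘ ┌─────╴ │
│ │↱ ↑│↓ ← ← ↲│
│ │ ╶─┤ ╶─┬─╴ │
│ │A  │B  │   │
│ └─╴ ├─┐ └─┐ │
│     │ │   │ │
│ ┌───┘ ├─╴ ├─┤
│ │     │   │ │
│ ├─╴ ╷ │ ╷ │ │
│ │   │ │ │ │ │
│ │ ╶─┤ │ └─┘ │
│ │   │ │     │
│ └─╴ │ └─────┤
│     │       │
└─────┴───────┘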